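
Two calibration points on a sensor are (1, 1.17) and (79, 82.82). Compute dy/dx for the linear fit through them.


slope = (y2 - y1) / (x2 - x1)
= (82.82 - 1.17) / (79 - 1)
= 81.6500 / 78
= 1.0468

1.0468


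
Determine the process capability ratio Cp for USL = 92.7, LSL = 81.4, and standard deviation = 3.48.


Cp = (USL - LSL) / (6 * sigma)
= (92.7 - 81.4) / (6 * 3.48)
= 11.3000 / 20.8800
= 0.5412

0.5412


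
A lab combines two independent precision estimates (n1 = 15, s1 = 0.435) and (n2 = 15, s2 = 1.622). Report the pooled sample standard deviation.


s_p = sqrt(((n1-1)*s1^2 + (n2-1)*s2^2) / (n1+n2-2))
numerator = (15-1)*0.435^2 + (15-1)*1.622^2 = 2.64915 + 36.832376 = 39.481526
denominator = 15 + 15 - 2 = 28
s_p^2 = 39.481526 / 28 = 1.4100545
s_p = sqrt(1.4100545) = 1.1875

1.1875


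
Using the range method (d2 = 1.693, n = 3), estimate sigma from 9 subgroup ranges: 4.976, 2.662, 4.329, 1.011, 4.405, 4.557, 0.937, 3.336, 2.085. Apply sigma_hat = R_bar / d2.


R_bar = (4.976 + 2.662 + 4.329 + 1.011 + 4.405 + 4.557 + 0.937 + 3.336 + 2.085) / 9
R_bar = 28.298 / 9 = 3.1442222
sigma_hat = R_bar / d2 = 3.1442222 / 1.693 = 1.8572

1.8572


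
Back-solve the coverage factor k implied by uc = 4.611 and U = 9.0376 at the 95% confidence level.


k = U / uc
k = 9.0376 / 4.611
k = 1.96

1.96


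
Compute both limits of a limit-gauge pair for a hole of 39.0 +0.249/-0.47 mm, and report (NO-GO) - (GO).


GO = nominal - lower_tol (smallest hole = maximum material condition)
GO = 39.0 - 0.47 = 38.53
NO-GO = nominal + upper_tol (largest hole = least material condition)
NO-GO = 39.0 + 0.249 = 39.249
spread = NO-GO - GO = 39.249 - 38.53 = 0.7190

0.7190


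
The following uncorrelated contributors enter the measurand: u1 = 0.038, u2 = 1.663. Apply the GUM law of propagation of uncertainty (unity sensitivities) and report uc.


uc = sqrt(0.038^2 + 1.663^2)
uc = sqrt(2.767013)
uc = 1.6634

1.6634


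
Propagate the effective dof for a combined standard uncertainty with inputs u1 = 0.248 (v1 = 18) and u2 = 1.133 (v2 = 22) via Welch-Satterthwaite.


uc = sqrt(u1^2 + u2^2) = sqrt(0.248^2 + 1.133^2) = 1.1598246
v_eff = uc^4 / (u1^4/v1 + u2^4/v2)
= 1.1598246^4 / (0.248^4/18 + 1.133^4/22)
= 1.8095445 / 0.075112764
v_eff = 24.0910

24.0910


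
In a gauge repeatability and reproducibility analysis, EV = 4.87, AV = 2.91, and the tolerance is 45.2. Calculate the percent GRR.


GRR = sqrt(EV^2 + AV^2) = sqrt(4.87^2 + 2.91^2) = 5.6731825
%GRR = GRR / tol * 100 = 5.6731825 / 45.2 * 100
%GRR = 12.5513

12.5513


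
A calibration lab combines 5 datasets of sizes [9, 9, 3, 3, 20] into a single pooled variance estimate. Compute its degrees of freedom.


nu = sum_i (n_i - 1)
nu = ((9 - 1) + (9 - 1) + (3 - 1) + (3 - 1) + (20 - 1))
nu = 8 + 8 + 2 + 2 + 19
nu = 39

39


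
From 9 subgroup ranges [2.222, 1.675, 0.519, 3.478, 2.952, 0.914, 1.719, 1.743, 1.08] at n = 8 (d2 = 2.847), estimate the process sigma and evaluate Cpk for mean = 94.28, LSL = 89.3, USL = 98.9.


R_bar = (2.222 + 1.675 + 0.519 + 3.478 + 2.952 + 0.914 + 1.719 + 1.743 + 1.08) / 9 = 1.8113333
sigma = R_bar / d2 = 1.8113333 / 2.847 = 0.63622525
Cp = (USL - LSL)/(6*sigma) = (98.9 - 89.3)/(6*0.63622525) = 2.5148
Cpu = (98.9 - 94.28)/(3*0.63622525) = 2.4205
Cpl = (94.28 - 89.3)/(3*0.63622525) = 2.6091
Cpk = min(Cpu, Cpl) = 2.4205

2.4205


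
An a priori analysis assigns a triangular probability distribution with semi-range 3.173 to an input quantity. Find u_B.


u_B = half_width / sqrt(6)
u_B = 3.173 / 2.4494897
u_B = 1.2954

1.2954


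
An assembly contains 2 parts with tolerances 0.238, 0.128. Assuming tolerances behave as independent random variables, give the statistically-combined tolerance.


RSS = sqrt(0.238^2 + 0.128^2)
= sqrt(0.073028)
= 0.2702

0.2702


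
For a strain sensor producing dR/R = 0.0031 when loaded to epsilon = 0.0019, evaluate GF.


GF = (dR/R) / epsilon
= 0.0031 / 0.0019
= 1.6316

1.6316


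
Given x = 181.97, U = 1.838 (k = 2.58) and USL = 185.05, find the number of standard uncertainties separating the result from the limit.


u = U / k = 1.838 / 2.58 = 0.7124031
margin = |USL - x| = |185.05 - 181.97| = 3.08
z = margin / u = 3.08 / 0.7124031
z = 4.3234

4.3234


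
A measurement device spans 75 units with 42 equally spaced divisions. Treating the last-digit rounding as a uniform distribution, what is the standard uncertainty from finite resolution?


resolution = range / divisions
resolution = 75 / 42 = 1.7857143
u_res = resolution / (2*sqrt(3))
u_res = 1.7857143 / 3.4641016
u_res = 0.5155

0.5155


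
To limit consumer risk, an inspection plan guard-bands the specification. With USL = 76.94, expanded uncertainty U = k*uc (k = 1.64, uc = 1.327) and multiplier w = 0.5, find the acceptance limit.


U = k * uc = 1.64 * 1.327 = 2.17628
guard band g = w * U = 0.5 * 2.17628 = 1.08814
AL = USL - g = 76.94 - 1.08814
AL = 75.8519

75.8519


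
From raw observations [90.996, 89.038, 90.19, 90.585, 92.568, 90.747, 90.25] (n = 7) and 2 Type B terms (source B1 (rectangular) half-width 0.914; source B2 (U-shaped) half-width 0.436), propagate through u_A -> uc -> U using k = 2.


mean = (90.996 + 89.038 + 90.19 + 90.585 + 92.568 + 90.747 + 90.25) / 7 = 90.62485714
s = sqrt(sum((x - mean)^2)/(n-1)) = 1.0628415
u_A = s / sqrt(n) = 1.0628415 / sqrt(7) = 0.40171633
u_B1 = 0.914 / sqrt(3) = 0.52769815
u_B2 = 0.436 / sqrt(2) = 0.30829856
uc = sqrt(0.40171633^2 + 0.52769815^2 + 0.30829856^2) = 0.7313613
U = k * uc = 2 * 0.7313613
U = 1.4627

1.4627


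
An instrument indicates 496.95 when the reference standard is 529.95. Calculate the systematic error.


Systematic error = measured - true
= 496.95 - 529.95
= -33.0000

-33.0000


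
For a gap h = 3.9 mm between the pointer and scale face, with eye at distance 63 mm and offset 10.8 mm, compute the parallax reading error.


error = h * offset / d
= 3.9 * 10.8 / 63
= 0.6686

0.6686


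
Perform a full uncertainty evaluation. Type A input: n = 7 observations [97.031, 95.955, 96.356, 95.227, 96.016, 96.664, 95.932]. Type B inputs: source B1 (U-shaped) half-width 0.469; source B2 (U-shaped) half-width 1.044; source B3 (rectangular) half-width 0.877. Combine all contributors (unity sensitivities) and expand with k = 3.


mean = (97.031 + 95.955 + 96.356 + 95.227 + 96.016 + 96.664 + 95.932) / 7 = 96.16871429
s = sqrt(sum((x - mean)^2)/(n-1)) = 0.58249112
u_A = s / sqrt(n) = 0.58249112 / sqrt(7) = 0.22016095
u_B1 = 0.469 / sqrt(2) = 0.33163308
u_B2 = 1.044 / sqrt(2) = 0.73821948
u_B3 = 0.877 / sqrt(3) = 0.50633619
uc = sqrt(0.22016095^2 + 0.33163308^2 + 0.73821948^2 + 0.50633619^2) = 0.97969163
U = k * uc = 3 * 0.97969163
U = 2.9391

2.9391


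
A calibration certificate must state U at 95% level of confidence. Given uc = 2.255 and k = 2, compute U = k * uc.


U = k * uc
U = 2 * 2.255
U = 4.5100

4.5100


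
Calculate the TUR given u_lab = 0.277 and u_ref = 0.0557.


TUR = u_lab / u_ref
= 0.277 / 0.0557
= 4.9731

4.9731


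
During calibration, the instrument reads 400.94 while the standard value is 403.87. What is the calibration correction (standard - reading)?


Correction = standard - reading
= 403.87 - 400.94
= 2.9300

2.9300


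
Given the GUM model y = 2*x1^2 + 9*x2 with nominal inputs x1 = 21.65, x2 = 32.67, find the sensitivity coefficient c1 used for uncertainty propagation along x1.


y = 2*x1^2 + 9*x2
dy/dx1 = 2*2*x1
Evaluate at x1 = 21.65: c1 = 4 * 21.65
c1 = 86.6000

86.6000


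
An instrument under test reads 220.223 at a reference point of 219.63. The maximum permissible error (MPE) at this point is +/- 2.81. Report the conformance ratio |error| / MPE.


e = indication - reference = 220.223 - 219.63 = 0.5930
|e| = 0.5930
ratio = |e| / MPE = 0.5930 / 2.81
ratio = 0.2110

0.2110


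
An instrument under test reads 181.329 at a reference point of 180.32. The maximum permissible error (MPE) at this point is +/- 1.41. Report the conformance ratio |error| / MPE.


e = indication - reference = 181.329 - 180.32 = 1.0090
|e| = 1.0090
ratio = |e| / MPE = 1.0090 / 1.41
ratio = 0.7156

0.7156


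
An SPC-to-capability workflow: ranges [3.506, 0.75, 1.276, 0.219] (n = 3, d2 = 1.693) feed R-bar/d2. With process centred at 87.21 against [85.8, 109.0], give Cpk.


R_bar = (3.506 + 0.75 + 1.276 + 0.219) / 4 = 1.43775
sigma = R_bar / d2 = 1.43775 / 1.693 = 0.84923213
Cp = (USL - LSL)/(6*sigma) = (109.0 - 85.8)/(6*0.84923213) = 4.5531
Cpu = (109.0 - 87.21)/(3*0.84923213) = 8.5528
Cpl = (87.21 - 85.8)/(3*0.84923213) = 0.5534
Cpk = min(Cpu, Cpl) = 0.5534

0.5534


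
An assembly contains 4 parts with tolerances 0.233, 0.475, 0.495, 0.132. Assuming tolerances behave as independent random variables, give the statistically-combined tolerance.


RSS = sqrt(0.233^2 + 0.475^2 + 0.495^2 + 0.132^2)
= sqrt(0.542363)
= 0.7365

0.7365


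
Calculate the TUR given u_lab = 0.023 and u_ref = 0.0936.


TUR = u_lab / u_ref
= 0.023 / 0.0936
= 0.2457

0.2457


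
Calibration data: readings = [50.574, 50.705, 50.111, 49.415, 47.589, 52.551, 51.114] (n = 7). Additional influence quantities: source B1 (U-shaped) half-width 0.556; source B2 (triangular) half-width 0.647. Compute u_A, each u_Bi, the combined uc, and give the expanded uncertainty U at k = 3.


mean = (50.574 + 50.705 + 50.111 + 49.415 + 47.589 + 52.551 + 51.114) / 7 = 50.29414286
s = sqrt(sum((x - mean)^2)/(n-1)) = 1.5349769
u_A = s / sqrt(n) = 1.5349769 / sqrt(7) = 0.58016674
u_B1 = 0.556 / sqrt(2) = 0.39315137
u_B2 = 0.647 / sqrt(6) = 0.26413664
uc = sqrt(0.58016674^2 + 0.39315137^2 + 0.26413664^2) = 0.74895234
U = k * uc = 3 * 0.74895234
U = 2.2469

2.2469


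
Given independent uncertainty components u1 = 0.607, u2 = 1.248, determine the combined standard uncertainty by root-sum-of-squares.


uc = sqrt(0.607^2 + 1.248^2)
uc = sqrt(1.925953)
uc = 1.3878

1.3878


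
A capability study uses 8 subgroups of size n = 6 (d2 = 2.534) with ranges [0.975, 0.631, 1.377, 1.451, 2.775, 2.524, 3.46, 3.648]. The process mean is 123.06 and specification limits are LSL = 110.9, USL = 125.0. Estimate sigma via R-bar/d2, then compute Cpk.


R_bar = (0.975 + 0.631 + 1.377 + 1.451 + 2.775 + 2.524 + 3.46 + 3.648) / 8 = 2.105125
sigma = R_bar / d2 = 2.105125 / 2.534 = 0.83075178
Cp = (USL - LSL)/(6*sigma) = (125.0 - 110.9)/(6*0.83075178) = 2.8288
Cpu = (125.0 - 123.06)/(3*0.83075178) = 0.7784
Cpl = (123.06 - 110.9)/(3*0.83075178) = 4.8791
Cpk = min(Cpu, Cpl) = 0.7784

0.7784


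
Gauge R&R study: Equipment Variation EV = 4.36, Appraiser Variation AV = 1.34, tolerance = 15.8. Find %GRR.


GRR = sqrt(EV^2 + AV^2) = sqrt(4.36^2 + 1.34^2) = 4.5612718
%GRR = GRR / tol * 100 = 4.5612718 / 15.8 * 100
%GRR = 28.8688

28.8688


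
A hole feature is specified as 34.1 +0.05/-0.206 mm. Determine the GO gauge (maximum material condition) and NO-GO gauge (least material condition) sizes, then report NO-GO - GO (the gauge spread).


GO = nominal - lower_tol (smallest hole = maximum material condition)
GO = 34.1 - 0.206 = 33.894
NO-GO = nominal + upper_tol (largest hole = least material condition)
NO-GO = 34.1 + 0.05 = 34.15
spread = NO-GO - GO = 34.15 - 33.894 = 0.2560

0.2560


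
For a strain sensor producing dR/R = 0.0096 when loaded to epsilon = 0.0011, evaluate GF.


GF = (dR/R) / epsilon
= 0.0096 / 0.0011
= 8.7273

8.7273


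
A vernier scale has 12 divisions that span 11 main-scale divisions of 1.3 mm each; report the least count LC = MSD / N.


LC = MSD / n_div
= 1.3 / 12
= 0.1083

0.1083


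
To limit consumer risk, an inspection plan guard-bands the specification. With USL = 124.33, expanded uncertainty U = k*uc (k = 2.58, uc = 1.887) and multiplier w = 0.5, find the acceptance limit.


U = k * uc = 2.58 * 1.887 = 4.86846
guard band g = w * U = 0.5 * 4.86846 = 2.43423
AL = USL - g = 124.33 - 2.43423
AL = 121.8958

121.8958


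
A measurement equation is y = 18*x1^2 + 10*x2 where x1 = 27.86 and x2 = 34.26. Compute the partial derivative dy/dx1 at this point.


y = 18*x1^2 + 10*x2
dy/dx1 = 2*18*x1
Evaluate at x1 = 27.86: c1 = 36 * 27.86
c1 = 1002.9600

1002.9600


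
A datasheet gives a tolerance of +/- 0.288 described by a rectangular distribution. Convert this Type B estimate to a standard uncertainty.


u_B = half_width / sqrt(3)
u_B = 0.288 / 1.7320508
u_B = 0.1663

0.1663


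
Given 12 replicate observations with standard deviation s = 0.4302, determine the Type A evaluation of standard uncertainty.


u_A = s / sqrt(n)
u_A = 0.4302 / sqrt(12)
u_A = 0.4302 / 3.4641016
u_A = 0.1242

0.1242


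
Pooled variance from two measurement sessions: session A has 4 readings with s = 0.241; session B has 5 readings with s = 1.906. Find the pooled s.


s_p = sqrt(((n1-1)*s1^2 + (n2-1)*s2^2) / (n1+n2-2))
numerator = (4-1)*0.241^2 + (5-1)*1.906^2 = 0.174243 + 14.531344 = 14.705587
denominator = 4 + 5 - 2 = 7
s_p^2 = 14.705587 / 7 = 2.1007981
s_p = sqrt(2.1007981) = 1.4494

1.4494


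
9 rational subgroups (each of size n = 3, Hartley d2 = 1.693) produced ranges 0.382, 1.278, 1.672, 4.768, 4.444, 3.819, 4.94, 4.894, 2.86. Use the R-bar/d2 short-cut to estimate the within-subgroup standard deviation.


R_bar = (0.382 + 1.278 + 1.672 + 4.768 + 4.444 + 3.819 + 4.94 + 4.894 + 2.86) / 9
R_bar = 29.057 / 9 = 3.2285556
sigma_hat = R_bar / d2 = 3.2285556 / 1.693 = 1.9070

1.9070


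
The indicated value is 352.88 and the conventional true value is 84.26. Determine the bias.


Systematic error = measured - true
= 352.88 - 84.26
= 268.6200

268.6200


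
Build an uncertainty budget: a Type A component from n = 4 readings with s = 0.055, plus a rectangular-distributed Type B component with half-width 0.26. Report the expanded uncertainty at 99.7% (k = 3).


u_A = s / sqrt(n) = 0.055 / sqrt(4) = 0.0275
u_B = half_width / sqrt(3) = 0.26 / sqrt(3) = 0.15011107
uc = sqrt(u_A^2 + u_B^2) = sqrt(0.0275^2 + 0.15011107^2) = 0.15260925
U = k * uc = 3 * 0.15260925
U = 0.4578

0.4578


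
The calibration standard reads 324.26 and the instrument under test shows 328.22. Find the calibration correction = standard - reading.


Correction = standard - reading
= 324.26 - 328.22
= -3.9600

-3.9600


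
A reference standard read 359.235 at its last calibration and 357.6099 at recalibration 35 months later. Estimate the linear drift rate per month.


rate = (v2 - v1) / months
= (357.6099 - 359.235) / 35
= -1.6251 / 35
= -0.0464

-0.0464


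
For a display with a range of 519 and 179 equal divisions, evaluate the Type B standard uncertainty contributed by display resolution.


resolution = range / divisions
resolution = 519 / 179 = 2.8994413
u_res = resolution / (2*sqrt(3))
u_res = 2.8994413 / 3.4641016
u_res = 0.8370

0.8370


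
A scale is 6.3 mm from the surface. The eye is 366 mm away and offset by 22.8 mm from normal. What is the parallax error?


error = h * offset / d
= 6.3 * 22.8 / 366
= 0.3925

0.3925


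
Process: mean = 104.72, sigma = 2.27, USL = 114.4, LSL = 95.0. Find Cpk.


Cpu = (USL - mean) / (3*sigma) = (114.4 - 104.72) / (3*2.27) = 1.4214
Cpl = (mean - LSL) / (3*sigma) = (104.72 - 95.0) / (3*2.27) = 1.4273
Cpk = min(Cpu, Cpl) = 1.4214

1.4214


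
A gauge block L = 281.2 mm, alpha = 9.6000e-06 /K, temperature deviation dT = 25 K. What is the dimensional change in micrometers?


dL = L * alpha * dT
= 281.2 * 9.6000e-06 * 25
= 0.0674880 mm
dL_um = 0.0674880 * 1000 = 67.4880 um

67.4880


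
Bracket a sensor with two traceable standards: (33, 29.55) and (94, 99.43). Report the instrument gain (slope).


slope = (y2 - y1) / (x2 - x1)
= (99.43 - 29.55) / (94 - 33)
= 69.8800 / 61
= 1.1456

1.1456


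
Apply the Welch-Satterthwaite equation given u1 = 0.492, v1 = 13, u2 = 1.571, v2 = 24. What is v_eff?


uc = sqrt(u1^2 + u2^2) = sqrt(0.492^2 + 1.571^2) = 1.6462397
v_eff = uc^4 / (u1^4/v1 + u2^4/v2)
= 1.6462397^4 / (0.492^4/13 + 1.571^4/24)
= 7.3446699 / 0.25830841
v_eff = 28.4337

28.4337


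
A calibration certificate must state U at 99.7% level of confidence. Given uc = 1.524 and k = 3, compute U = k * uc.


U = k * uc
U = 3 * 1.524
U = 4.5720

4.5720


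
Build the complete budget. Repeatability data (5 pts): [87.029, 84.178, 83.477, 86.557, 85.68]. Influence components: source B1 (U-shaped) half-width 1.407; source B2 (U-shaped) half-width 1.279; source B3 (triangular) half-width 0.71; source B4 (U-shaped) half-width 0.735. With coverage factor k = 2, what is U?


mean = (87.029 + 84.178 + 83.477 + 86.557 + 85.68) / 5 = 85.3842
s = sqrt(sum((x - mean)^2)/(n-1)) = 1.5215662
u_A = s / sqrt(n) = 1.5215662 / sqrt(5) = 0.68046509
u_B1 = 1.407 / sqrt(2) = 0.99489924
u_B2 = 1.279 / sqrt(2) = 0.90438957
u_B3 = 0.71 / sqrt(6) = 0.28985629
u_B4 = 0.735 / sqrt(2) = 0.51972348
uc = sqrt(0.68046509^2 + 0.99489924^2 + 0.90438957^2 + 0.28985629^2 + 0.51972348^2) = 1.6201564
U = k * uc = 2 * 1.6201564
U = 3.2403

3.2403


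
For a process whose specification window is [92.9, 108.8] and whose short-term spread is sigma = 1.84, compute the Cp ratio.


Cp = (USL - LSL) / (6 * sigma)
= (108.8 - 92.9) / (6 * 1.84)
= 15.9000 / 11.0400
= 1.4402

1.4402


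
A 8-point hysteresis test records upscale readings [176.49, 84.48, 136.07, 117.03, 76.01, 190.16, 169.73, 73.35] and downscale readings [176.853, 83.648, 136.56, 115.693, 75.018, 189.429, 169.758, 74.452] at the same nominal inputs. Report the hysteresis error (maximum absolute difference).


|176.49 - 176.853| = 0.3630
|84.48 - 83.648| = 0.8320
|136.07 - 136.56| = 0.4900
|117.03 - 115.693| = 1.3370
|76.01 - 75.018| = 0.9920
|190.16 - 189.429| = 0.7310
|169.73 - 169.758| = 0.0280
|73.35 - 74.452| = 1.1020
hysteresis = max(diffs) = 1.3370

1.3370


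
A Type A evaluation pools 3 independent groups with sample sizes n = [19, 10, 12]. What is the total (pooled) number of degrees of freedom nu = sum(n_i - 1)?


nu = sum_i (n_i - 1)
nu = ((19 - 1) + (10 - 1) + (12 - 1))
nu = 18 + 9 + 11
nu = 38

38


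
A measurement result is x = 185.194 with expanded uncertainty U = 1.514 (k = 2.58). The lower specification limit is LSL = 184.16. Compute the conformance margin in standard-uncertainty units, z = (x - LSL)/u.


u = U / k = 1.514 / 2.58 = 0.58682171
margin = |LSL - x| = |184.16 - 185.194| = 1.034
z = margin / u = 1.034 / 0.58682171
z = 1.7620

1.7620


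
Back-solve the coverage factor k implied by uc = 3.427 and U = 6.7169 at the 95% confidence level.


k = U / uc
k = 6.7169 / 3.427
k = 1.96

1.96


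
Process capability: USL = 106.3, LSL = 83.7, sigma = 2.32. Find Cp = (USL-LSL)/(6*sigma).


Cp = (USL - LSL) / (6 * sigma)
= (106.3 - 83.7) / (6 * 2.32)
= 22.6000 / 13.9200
= 1.6236

1.6236


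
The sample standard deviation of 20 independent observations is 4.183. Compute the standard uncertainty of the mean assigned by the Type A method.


u_A = s / sqrt(n)
u_A = 4.183 / sqrt(20)
u_A = 4.183 / 4.472136
u_A = 0.9353

0.9353


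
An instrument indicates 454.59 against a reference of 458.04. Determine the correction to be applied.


Correction = standard - reading
= 458.04 - 454.59
= 3.4500

3.4500


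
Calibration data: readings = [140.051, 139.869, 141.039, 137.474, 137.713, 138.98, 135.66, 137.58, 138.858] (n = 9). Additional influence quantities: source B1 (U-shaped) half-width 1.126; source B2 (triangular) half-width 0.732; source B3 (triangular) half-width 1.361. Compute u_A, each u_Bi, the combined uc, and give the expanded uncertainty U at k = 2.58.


mean = (140.051 + 139.869 + 141.039 + 137.474 + 137.713 + 138.98 + 135.66 + 137.58 + 138.858) / 9 = 138.5804444
s = sqrt(sum((x - mean)^2)/(n-1)) = 1.6435727
u_A = s / sqrt(n) = 1.6435727 / sqrt(9) = 0.54785757
u_B1 = 1.126 / sqrt(2) = 0.79620224
u_B2 = 0.732 / sqrt(6) = 0.29883775
u_B3 = 1.361 / sqrt(6) = 0.55562592
uc = sqrt(0.54785757^2 + 0.79620224^2 + 0.29883775^2 + 0.55562592^2) = 1.1541707
U = k * uc = 2.58 * 1.1541707
U = 2.9778

2.9778


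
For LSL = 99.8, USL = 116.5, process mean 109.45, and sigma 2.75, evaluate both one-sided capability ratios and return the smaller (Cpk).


Cpu = (USL - mean) / (3*sigma) = (116.5 - 109.45) / (3*2.75) = 0.8545
Cpl = (mean - LSL) / (3*sigma) = (109.45 - 99.8) / (3*2.75) = 1.1697
Cpk = min(Cpu, Cpl) = 0.8545

0.8545


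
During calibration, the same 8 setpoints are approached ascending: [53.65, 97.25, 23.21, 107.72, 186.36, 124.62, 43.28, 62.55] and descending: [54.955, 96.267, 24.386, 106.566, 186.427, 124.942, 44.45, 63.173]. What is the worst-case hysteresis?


|53.65 - 54.955| = 1.3050
|97.25 - 96.267| = 0.9830
|23.21 - 24.386| = 1.1760
|107.72 - 106.566| = 1.1540
|186.36 - 186.427| = 0.0670
|124.62 - 124.942| = 0.3220
|43.28 - 44.45| = 1.1700
|62.55 - 63.173| = 0.6230
hysteresis = max(diffs) = 1.3050

1.3050


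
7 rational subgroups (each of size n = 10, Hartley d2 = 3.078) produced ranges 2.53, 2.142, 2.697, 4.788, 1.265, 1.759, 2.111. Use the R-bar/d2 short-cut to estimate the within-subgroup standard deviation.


R_bar = (2.53 + 2.142 + 2.697 + 4.788 + 1.265 + 1.759 + 2.111) / 7
R_bar = 17.292 / 7 = 2.4702857
sigma_hat = R_bar / d2 = 2.4702857 / 3.078 = 0.8026

0.8026


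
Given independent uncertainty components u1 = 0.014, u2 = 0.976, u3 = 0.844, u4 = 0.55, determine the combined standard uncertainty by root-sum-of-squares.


uc = sqrt(0.014^2 + 0.976^2 + 0.844^2 + 0.55^2)
uc = sqrt(1.967608)
uc = 1.4027

1.4027


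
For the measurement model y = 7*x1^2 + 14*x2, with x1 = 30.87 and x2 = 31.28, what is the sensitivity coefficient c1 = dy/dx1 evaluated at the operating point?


y = 7*x1^2 + 14*x2
dy/dx1 = 2*7*x1
Evaluate at x1 = 30.87: c1 = 14 * 30.87
c1 = 432.1800

432.1800


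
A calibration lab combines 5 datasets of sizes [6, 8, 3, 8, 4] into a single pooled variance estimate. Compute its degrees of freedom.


nu = sum_i (n_i - 1)
nu = ((6 - 1) + (8 - 1) + (3 - 1) + (8 - 1) + (4 - 1))
nu = 5 + 7 + 2 + 7 + 3
nu = 24

24


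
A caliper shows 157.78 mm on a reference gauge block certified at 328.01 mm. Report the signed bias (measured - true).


Systematic error = measured - true
= 157.78 - 328.01
= -170.2300

-170.2300


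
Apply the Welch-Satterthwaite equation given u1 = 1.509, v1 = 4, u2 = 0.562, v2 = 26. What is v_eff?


uc = sqrt(u1^2 + u2^2) = sqrt(1.509^2 + 0.562^2) = 1.6102562
v_eff = uc^4 / (u1^4/v1 + u2^4/v2)
= 1.6102562^4 / (1.509^4/4 + 0.562^4/26)
= 6.7232602 / 1.3001113
v_eff = 5.1713

5.1713


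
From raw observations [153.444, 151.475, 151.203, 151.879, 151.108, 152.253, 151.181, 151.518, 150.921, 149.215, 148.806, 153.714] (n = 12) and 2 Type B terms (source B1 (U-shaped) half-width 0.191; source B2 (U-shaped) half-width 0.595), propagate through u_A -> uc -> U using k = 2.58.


mean = (153.444 + 151.475 + 151.203 + 151.879 + 151.108 + 152.253 + 151.181 + 151.518 + 150.921 + 149.215 + 148.806 + 153.714) / 12 = 151.3930833
s = sqrt(sum((x - mean)^2)/(n-1)) = 1.4274291
u_A = s / sqrt(n) = 1.4274291 / sqrt(12) = 0.41206329
u_B1 = 0.191 / sqrt(2) = 0.1350574
u_B2 = 0.595 / sqrt(2) = 0.42072853
uc = sqrt(0.41206329^2 + 0.1350574^2 + 0.42072853^2) = 0.60419298
U = k * uc = 2.58 * 0.60419298
U = 1.5588

1.5588


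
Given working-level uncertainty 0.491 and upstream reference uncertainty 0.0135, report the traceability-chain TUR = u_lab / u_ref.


TUR = u_lab / u_ref
= 0.491 / 0.0135
= 36.3704

36.3704


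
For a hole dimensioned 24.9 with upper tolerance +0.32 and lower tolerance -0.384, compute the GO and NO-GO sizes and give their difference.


GO = nominal - lower_tol (smallest hole = maximum material condition)
GO = 24.9 - 0.384 = 24.516
NO-GO = nominal + upper_tol (largest hole = least material condition)
NO-GO = 24.9 + 0.32 = 25.22
spread = NO-GO - GO = 25.22 - 24.516 = 0.7040

0.7040


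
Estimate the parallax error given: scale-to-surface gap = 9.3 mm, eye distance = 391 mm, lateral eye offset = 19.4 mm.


error = h * offset / d
= 9.3 * 19.4 / 391
= 0.4614

0.4614


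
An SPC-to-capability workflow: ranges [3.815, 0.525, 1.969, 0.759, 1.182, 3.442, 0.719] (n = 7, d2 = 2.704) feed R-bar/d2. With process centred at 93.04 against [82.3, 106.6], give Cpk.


R_bar = (3.815 + 0.525 + 1.969 + 0.759 + 1.182 + 3.442 + 0.719) / 7 = 1.773
sigma = R_bar / d2 = 1.773 / 2.704 = 0.65569527
Cp = (USL - LSL)/(6*sigma) = (106.6 - 82.3)/(6*0.65569527) = 6.1766
Cpu = (106.6 - 93.04)/(3*0.65569527) = 6.8934
Cpl = (93.04 - 82.3)/(3*0.65569527) = 5.4599
Cpk = min(Cpu, Cpl) = 5.4599

5.4599


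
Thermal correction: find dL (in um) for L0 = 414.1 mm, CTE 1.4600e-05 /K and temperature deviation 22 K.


dL = L * alpha * dT
= 414.1 * 1.4600e-05 * 22
= 0.1330089 mm
dL_um = 0.1330089 * 1000 = 133.0089 um

133.0089


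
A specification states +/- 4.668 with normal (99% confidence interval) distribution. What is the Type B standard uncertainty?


u_B = half_width / 2.576
u_B = 4.668 / 2.576
u_B = 1.8121

1.8121


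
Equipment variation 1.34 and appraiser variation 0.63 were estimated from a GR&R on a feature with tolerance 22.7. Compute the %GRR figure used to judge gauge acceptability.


GRR = sqrt(EV^2 + AV^2) = sqrt(1.34^2 + 0.63^2) = 1.4807093
%GRR = GRR / tol * 100 = 1.4807093 / 22.7 * 100
%GRR = 6.5229

6.5229


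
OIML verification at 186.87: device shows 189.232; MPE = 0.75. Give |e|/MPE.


e = indication - reference = 189.232 - 186.87 = 2.3620
|e| = 2.3620
ratio = |e| / MPE = 2.3620 / 0.75
ratio = 3.1493

3.1493


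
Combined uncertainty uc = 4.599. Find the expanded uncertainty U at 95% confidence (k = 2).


U = k * uc
U = 2 * 4.599
U = 9.1980

9.1980


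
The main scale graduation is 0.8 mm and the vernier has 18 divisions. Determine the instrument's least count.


LC = MSD / n_div
= 0.8 / 18
= 0.0444

0.0444


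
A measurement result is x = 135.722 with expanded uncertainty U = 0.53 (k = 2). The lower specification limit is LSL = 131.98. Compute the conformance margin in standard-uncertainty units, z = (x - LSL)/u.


u = U / k = 0.53 / 2 = 0.265
margin = |LSL - x| = |131.98 - 135.722| = 3.742
z = margin / u = 3.742 / 0.265
z = 14.1208

14.1208


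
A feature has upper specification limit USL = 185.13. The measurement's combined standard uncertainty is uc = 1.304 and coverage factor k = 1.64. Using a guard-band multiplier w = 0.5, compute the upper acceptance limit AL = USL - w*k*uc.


U = k * uc = 1.64 * 1.304 = 2.13856
guard band g = w * U = 0.5 * 2.13856 = 1.06928
AL = USL - g = 185.13 - 1.06928
AL = 184.0607

184.0607


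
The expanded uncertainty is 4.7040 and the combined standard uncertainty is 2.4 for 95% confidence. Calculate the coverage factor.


k = U / uc
k = 4.7040 / 2.4
k = 1.96

1.96


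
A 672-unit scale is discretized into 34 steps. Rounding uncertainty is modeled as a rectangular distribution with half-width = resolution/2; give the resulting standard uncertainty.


resolution = range / divisions
resolution = 672 / 34 = 19.764706
u_res = resolution / (2*sqrt(3))
u_res = 19.764706 / 3.4641016
u_res = 5.7056

5.7056


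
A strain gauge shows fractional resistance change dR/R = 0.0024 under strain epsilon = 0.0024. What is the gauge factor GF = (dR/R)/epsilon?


GF = (dR/R) / epsilon
= 0.0024 / 0.0024
= 1.0000

1.0000


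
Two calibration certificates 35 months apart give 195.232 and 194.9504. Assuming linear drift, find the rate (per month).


rate = (v2 - v1) / months
= (194.9504 - 195.232) / 35
= -0.2816 / 35
= -0.0080

-0.0080


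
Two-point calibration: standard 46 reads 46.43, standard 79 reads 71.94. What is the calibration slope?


slope = (y2 - y1) / (x2 - x1)
= (71.94 - 46.43) / (79 - 46)
= 25.5100 / 33
= 0.7730

0.7730


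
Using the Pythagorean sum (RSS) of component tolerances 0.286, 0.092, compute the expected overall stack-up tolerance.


RSS = sqrt(0.286^2 + 0.092^2)
= sqrt(0.09026)
= 0.3004

0.3004


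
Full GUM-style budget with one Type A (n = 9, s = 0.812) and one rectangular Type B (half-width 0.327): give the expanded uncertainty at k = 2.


u_A = s / sqrt(n) = 0.812 / sqrt(9) = 0.27066667
u_B = half_width / sqrt(3) = 0.327 / sqrt(3) = 0.18879354
uc = sqrt(u_A^2 + u_B^2) = sqrt(0.27066667^2 + 0.18879354^2) = 0.33000522
U = k * uc = 2 * 0.33000522
U = 0.6600

0.6600


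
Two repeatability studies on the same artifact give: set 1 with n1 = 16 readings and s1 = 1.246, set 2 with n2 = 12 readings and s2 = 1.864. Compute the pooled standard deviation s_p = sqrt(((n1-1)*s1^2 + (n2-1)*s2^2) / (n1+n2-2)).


s_p = sqrt(((n1-1)*s1^2 + (n2-1)*s2^2) / (n1+n2-2))
numerator = (16-1)*1.246^2 + (12-1)*1.864^2 = 23.28774 + 38.219456 = 61.507196
denominator = 16 + 12 - 2 = 26
s_p^2 = 61.507196 / 26 = 2.3656614
s_p = sqrt(2.3656614) = 1.5381

1.5381


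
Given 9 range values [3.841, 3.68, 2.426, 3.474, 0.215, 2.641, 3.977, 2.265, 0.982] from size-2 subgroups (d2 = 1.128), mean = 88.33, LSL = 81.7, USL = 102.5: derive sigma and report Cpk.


R_bar = (3.841 + 3.68 + 2.426 + 3.474 + 0.215 + 2.641 + 3.977 + 2.265 + 0.982) / 9 = 2.6112222
sigma = R_bar / d2 = 2.6112222 / 1.128 = 2.3149133
Cp = (USL - LSL)/(6*sigma) = (102.5 - 81.7)/(6*2.3149133) = 1.4975
Cpu = (102.5 - 88.33)/(3*2.3149133) = 2.0404
Cpl = (88.33 - 81.7)/(3*2.3149133) = 0.9547
Cpk = min(Cpu, Cpl) = 0.9547

0.9547


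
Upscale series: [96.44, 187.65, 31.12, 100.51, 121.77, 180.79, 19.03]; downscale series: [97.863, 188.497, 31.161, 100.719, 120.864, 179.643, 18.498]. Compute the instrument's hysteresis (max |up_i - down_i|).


|96.44 - 97.863| = 1.4230
|187.65 - 188.497| = 0.8470
|31.12 - 31.161| = 0.0410
|100.51 - 100.719| = 0.2090
|121.77 - 120.864| = 0.9060
|180.79 - 179.643| = 1.1470
|19.03 - 18.498| = 0.5320
hysteresis = max(diffs) = 1.4230

1.4230


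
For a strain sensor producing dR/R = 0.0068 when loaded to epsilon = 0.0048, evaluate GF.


GF = (dR/R) / epsilon
= 0.0068 / 0.0048
= 1.4167

1.4167


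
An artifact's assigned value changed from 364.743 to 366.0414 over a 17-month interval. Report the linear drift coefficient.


rate = (v2 - v1) / months
= (366.0414 - 364.743) / 17
= 1.2984 / 17
= 0.0764

0.0764


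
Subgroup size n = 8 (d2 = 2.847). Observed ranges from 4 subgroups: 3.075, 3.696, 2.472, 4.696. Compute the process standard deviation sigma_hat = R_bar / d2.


R_bar = (3.075 + 3.696 + 2.472 + 4.696) / 4
R_bar = 13.939 / 4 = 3.48475
sigma_hat = R_bar / d2 = 3.48475 / 2.847 = 1.2240

1.2240


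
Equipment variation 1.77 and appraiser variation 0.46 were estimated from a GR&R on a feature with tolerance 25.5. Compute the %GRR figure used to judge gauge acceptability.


GRR = sqrt(EV^2 + AV^2) = sqrt(1.77^2 + 0.46^2) = 1.8287974
%GRR = GRR / tol * 100 = 1.8287974 / 25.5 * 100
%GRR = 7.1718

7.1718


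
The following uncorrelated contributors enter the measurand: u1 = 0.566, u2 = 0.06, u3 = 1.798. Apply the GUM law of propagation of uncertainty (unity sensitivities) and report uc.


uc = sqrt(0.566^2 + 0.06^2 + 1.798^2)
uc = sqrt(3.55676)
uc = 1.8859

1.8859


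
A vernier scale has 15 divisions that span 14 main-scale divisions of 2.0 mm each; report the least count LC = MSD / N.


LC = MSD / n_div
= 2.0 / 15
= 0.1333

0.1333


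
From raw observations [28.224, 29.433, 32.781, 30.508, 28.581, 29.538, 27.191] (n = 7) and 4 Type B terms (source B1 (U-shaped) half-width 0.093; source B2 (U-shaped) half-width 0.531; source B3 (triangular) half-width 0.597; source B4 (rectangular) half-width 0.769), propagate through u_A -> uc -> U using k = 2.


mean = (28.224 + 29.433 + 32.781 + 30.508 + 28.581 + 29.538 + 27.191) / 7 = 29.46514286
s = sqrt(sum((x - mean)^2)/(n-1)) = 1.8065931
u_A = s / sqrt(n) = 1.8065931 / sqrt(7) = 0.68282801
u_B1 = 0.093 / sqrt(2) = 0.065760931
u_B2 = 0.531 / sqrt(2) = 0.3754737
u_B3 = 0.597 / sqrt(6) = 0.24372423
u_B4 = 0.769 / sqrt(3) = 0.44398236
uc = sqrt(0.68282801^2 + 0.065760931^2 + 0.3754737^2 + 0.24372423^2 + 0.44398236^2) = 0.93170861
U = k * uc = 2 * 0.93170861
U = 1.8634

1.8634


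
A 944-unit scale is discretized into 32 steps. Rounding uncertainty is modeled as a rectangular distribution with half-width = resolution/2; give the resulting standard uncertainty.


resolution = range / divisions
resolution = 944 / 32 = 29.5
u_res = resolution / (2*sqrt(3))
u_res = 29.5 / 3.4641016
u_res = 8.5159

8.5159


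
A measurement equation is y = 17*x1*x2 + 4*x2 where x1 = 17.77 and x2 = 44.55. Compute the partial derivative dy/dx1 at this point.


y = 17*x1*x2 + 4*x2
dy/dx1 = 17*x2
Evaluate at x2 = 44.55: c1 = 17 * 44.55
c1 = 757.3500

757.3500


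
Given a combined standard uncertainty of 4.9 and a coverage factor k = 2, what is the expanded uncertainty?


U = k * uc
U = 2 * 4.9
U = 9.8000

9.8000


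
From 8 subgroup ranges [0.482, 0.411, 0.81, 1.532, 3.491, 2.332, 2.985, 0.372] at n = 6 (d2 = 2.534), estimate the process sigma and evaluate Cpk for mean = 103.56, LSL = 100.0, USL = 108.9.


R_bar = (0.482 + 0.411 + 0.81 + 1.532 + 3.491 + 2.332 + 2.985 + 0.372) / 8 = 1.551875
sigma = R_bar / d2 = 1.551875 / 2.534 = 0.61242107
Cp = (USL - LSL)/(6*sigma) = (108.9 - 100.0)/(6*0.61242107) = 2.4221
Cpu = (108.9 - 103.56)/(3*0.61242107) = 2.9065
Cpl = (103.56 - 100.0)/(3*0.61242107) = 1.9377
Cpk = min(Cpu, Cpl) = 1.9377

1.9377


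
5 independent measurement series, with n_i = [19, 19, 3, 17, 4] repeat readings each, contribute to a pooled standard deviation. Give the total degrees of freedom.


nu = sum_i (n_i - 1)
nu = ((19 - 1) + (19 - 1) + (3 - 1) + (17 - 1) + (4 - 1))
nu = 18 + 18 + 2 + 16 + 3
nu = 57

57


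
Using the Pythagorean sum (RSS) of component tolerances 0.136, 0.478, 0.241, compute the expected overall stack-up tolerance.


RSS = sqrt(0.136^2 + 0.478^2 + 0.241^2)
= sqrt(0.305061)
= 0.5523

0.5523


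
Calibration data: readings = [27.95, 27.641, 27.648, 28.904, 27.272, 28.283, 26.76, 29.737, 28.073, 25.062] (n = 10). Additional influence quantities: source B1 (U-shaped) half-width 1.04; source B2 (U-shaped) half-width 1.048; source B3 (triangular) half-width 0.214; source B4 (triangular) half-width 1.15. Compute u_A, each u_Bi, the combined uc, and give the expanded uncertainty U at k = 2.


mean = (27.95 + 27.641 + 27.648 + 28.904 + 27.272 + 28.283 + 26.76 + 29.737 + 28.073 + 25.062) / 10 = 27.733
s = sqrt(sum((x - mean)^2)/(n-1)) = 1.2543979
u_A = s / sqrt(n) = 1.2543979 / sqrt(10) = 0.39667545
u_B1 = 1.04 / sqrt(2) = 0.73539105
u_B2 = 1.048 / sqrt(2) = 0.74104791
u_B3 = 0.214 / sqrt(6) = 0.087365134
u_B4 = 1.15 / sqrt(6) = 0.46948553
uc = sqrt(0.39667545^2 + 0.73539105^2 + 0.74104791^2 + 0.087365134^2 + 0.46948553^2) = 1.214641
U = k * uc = 2 * 1.214641
U = 2.4293

2.4293


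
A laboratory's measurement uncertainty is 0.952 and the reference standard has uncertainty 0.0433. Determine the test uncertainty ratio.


TUR = u_lab / u_ref
= 0.952 / 0.0433
= 21.9861

21.9861


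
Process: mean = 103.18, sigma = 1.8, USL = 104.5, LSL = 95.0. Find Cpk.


Cpu = (USL - mean) / (3*sigma) = (104.5 - 103.18) / (3*1.8) = 0.2444
Cpl = (mean - LSL) / (3*sigma) = (103.18 - 95.0) / (3*1.8) = 1.5148
Cpk = min(Cpu, Cpl) = 0.2444

0.2444


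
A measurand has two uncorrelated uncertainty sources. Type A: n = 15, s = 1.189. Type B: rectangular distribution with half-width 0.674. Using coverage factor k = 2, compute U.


u_A = s / sqrt(n) = 1.189 / sqrt(15) = 0.30699848
u_B = half_width / sqrt(3) = 0.674 / sqrt(3) = 0.38913408
uc = sqrt(u_A^2 + u_B^2) = sqrt(0.30699848^2 + 0.38913408^2) = 0.49565452
U = k * uc = 2 * 0.49565452
U = 0.9913

0.9913


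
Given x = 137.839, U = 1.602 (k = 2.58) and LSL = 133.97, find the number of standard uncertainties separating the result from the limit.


u = U / k = 1.602 / 2.58 = 0.62093023
margin = |LSL - x| = |133.97 - 137.839| = 3.869
z = margin / u = 3.869 / 0.62093023
z = 6.2310

6.2310


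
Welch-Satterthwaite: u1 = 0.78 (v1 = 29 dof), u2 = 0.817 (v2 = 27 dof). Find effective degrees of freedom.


uc = sqrt(u1^2 + u2^2) = sqrt(0.78^2 + 0.817^2) = 1.1295526
v_eff = uc^4 / (u1^4/v1 + u2^4/v2)
= 1.1295526^4 / (0.78^4/29 + 0.817^4/27)
= 1.6278929 / 0.029265352
v_eff = 55.6253

55.6253


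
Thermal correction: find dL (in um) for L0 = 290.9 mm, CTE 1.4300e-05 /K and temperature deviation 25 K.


dL = L * alpha * dT
= 290.9 * 1.4300e-05 * 25
= 0.1039967 mm
dL_um = 0.1039967 * 1000 = 103.9967 um

103.9967


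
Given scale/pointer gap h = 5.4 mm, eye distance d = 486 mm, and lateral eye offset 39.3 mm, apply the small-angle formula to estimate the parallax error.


error = h * offset / d
= 5.4 * 39.3 / 486
= 0.4367

0.4367


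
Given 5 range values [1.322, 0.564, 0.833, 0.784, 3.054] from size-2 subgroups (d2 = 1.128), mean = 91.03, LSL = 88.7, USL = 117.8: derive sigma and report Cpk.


R_bar = (1.322 + 0.564 + 0.833 + 0.784 + 3.054) / 5 = 1.3114
sigma = R_bar / d2 = 1.3114 / 1.128 = 1.1625887
Cp = (USL - LSL)/(6*sigma) = (117.8 - 88.7)/(6*1.1625887) = 4.1717
Cpu = (117.8 - 91.03)/(3*1.1625887) = 7.6754
Cpl = (91.03 - 88.7)/(3*1.1625887) = 0.6680
Cpk = min(Cpu, Cpl) = 0.6680

0.6680


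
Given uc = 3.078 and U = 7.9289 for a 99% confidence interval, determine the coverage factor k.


k = U / uc
k = 7.9289 / 3.078
k = 2.576

2.576


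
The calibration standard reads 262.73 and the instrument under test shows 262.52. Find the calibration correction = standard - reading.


Correction = standard - reading
= 262.73 - 262.52
= 0.2100

0.2100


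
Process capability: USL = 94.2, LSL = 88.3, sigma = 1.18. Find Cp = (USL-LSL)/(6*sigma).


Cp = (USL - LSL) / (6 * sigma)
= (94.2 - 88.3) / (6 * 1.18)
= 5.9000 / 7.0800
= 0.8333

0.8333


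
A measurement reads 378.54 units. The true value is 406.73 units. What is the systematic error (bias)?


Systematic error = measured - true
= 378.54 - 406.73
= -28.1900

-28.1900


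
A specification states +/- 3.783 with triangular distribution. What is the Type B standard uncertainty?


u_B = half_width / sqrt(6)
u_B = 3.783 / 2.4494897
u_B = 1.5444

1.5444


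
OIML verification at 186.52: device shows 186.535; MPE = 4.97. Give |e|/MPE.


e = indication - reference = 186.535 - 186.52 = 0.0150
|e| = 0.0150
ratio = |e| / MPE = 0.0150 / 4.97
ratio = 0.0030

0.0030


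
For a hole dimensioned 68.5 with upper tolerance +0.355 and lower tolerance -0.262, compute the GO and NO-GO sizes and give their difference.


GO = nominal - lower_tol (smallest hole = maximum material condition)
GO = 68.5 - 0.262 = 68.238
NO-GO = nominal + upper_tol (largest hole = least material condition)
NO-GO = 68.5 + 0.355 = 68.855
spread = NO-GO - GO = 68.855 - 68.238 = 0.6170

0.6170


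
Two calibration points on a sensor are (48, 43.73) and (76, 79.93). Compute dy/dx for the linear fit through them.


slope = (y2 - y1) / (x2 - x1)
= (79.93 - 43.73) / (76 - 48)
= 36.2000 / 28
= 1.2929

1.2929


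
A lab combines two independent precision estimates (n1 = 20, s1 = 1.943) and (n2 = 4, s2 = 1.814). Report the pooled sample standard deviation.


s_p = sqrt(((n1-1)*s1^2 + (n2-1)*s2^2) / (n1+n2-2))
numerator = (20-1)*1.943^2 + (4-1)*1.814^2 = 71.729731 + 9.871788 = 81.601519
denominator = 20 + 4 - 2 = 22
s_p^2 = 81.601519 / 22 = 3.70916
s_p = sqrt(3.70916) = 1.9259

1.9259


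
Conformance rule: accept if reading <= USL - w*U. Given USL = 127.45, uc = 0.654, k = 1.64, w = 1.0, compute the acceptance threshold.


U = k * uc = 1.64 * 0.654 = 1.07256
guard band g = w * U = 1.0 * 1.07256 = 1.07256
AL = USL - g = 127.45 - 1.07256
AL = 126.3774

126.3774


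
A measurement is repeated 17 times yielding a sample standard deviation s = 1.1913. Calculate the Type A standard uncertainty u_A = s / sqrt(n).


u_A = s / sqrt(n)
u_A = 1.1913 / sqrt(17)
u_A = 1.1913 / 4.1231056
u_A = 0.2889

0.2889


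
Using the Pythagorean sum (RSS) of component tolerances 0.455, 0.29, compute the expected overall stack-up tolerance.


RSS = sqrt(0.455^2 + 0.29^2)
= sqrt(0.291125)
= 0.5396

0.5396
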